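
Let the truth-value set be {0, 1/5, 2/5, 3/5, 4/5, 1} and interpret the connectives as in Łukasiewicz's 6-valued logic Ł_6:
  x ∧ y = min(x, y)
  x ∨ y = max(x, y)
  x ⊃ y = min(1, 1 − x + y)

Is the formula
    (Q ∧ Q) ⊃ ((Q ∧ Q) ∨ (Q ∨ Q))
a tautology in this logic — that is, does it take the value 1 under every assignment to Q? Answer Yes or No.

Q = 0 ↦ 1
Q = 1/5 ↦ 1
Q = 2/5 ↦ 1
Q = 3/5 ↦ 1
Q = 4/5 ↦ 1
Q = 1 ↦ 1
Every assignment gives a value ≥ 1.

Yes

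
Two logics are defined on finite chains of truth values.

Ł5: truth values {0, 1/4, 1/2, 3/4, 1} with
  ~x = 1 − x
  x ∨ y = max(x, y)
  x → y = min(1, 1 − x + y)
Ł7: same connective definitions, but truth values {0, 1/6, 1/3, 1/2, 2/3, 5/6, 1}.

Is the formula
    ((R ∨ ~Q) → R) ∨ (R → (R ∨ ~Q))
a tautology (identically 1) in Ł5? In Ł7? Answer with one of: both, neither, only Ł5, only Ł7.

both

In Ł5: every assignment gives 1 — tautology.
In Ł7: every assignment gives 1 — tautology.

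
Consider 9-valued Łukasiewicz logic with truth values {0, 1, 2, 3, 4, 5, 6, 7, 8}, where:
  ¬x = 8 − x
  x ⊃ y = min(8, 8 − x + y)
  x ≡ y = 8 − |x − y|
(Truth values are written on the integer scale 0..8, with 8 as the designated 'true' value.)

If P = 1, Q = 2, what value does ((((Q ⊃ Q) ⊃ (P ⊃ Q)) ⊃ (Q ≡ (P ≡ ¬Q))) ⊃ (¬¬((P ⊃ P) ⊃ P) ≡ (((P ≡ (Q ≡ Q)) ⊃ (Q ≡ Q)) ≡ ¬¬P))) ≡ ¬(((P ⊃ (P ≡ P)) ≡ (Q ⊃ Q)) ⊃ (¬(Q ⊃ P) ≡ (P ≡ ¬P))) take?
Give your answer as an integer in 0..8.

Q ⊃ Q = 2 ⊃ 2 = 8
P ⊃ Q = 1 ⊃ 2 = 8
(Q ⊃ Q) ⊃ (P ⊃ Q) = 8 ⊃ 8 = 8
¬Q = ¬2 = 6
P ≡ ¬Q = 1 ≡ 6 = 3
Q ≡ (P ≡ ¬Q) = 2 ≡ 3 = 7
((Q ⊃ Q) ⊃ (P ⊃ Q)) ⊃ (Q ≡ (P ≡ ¬Q)) = 8 ⊃ 7 = 7
P ⊃ P = 1 ⊃ 1 = 8
(P ⊃ P) ⊃ P = 8 ⊃ 1 = 1
¬((P ⊃ P) ⊃ P) = ¬1 = 7
¬¬((P ⊃ P) ⊃ P) = ¬7 = 1
Q ≡ Q = 2 ≡ 2 = 8
P ≡ (Q ≡ Q) = 1 ≡ 8 = 1
Q ≡ Q = 2 ≡ 2 = 8
(P ≡ (Q ≡ Q)) ⊃ (Q ≡ Q) = 1 ⊃ 8 = 8
¬P = ¬1 = 7
¬¬P = ¬7 = 1
((P ≡ (Q ≡ Q)) ⊃ (Q ≡ Q)) ≡ ¬¬P = 8 ≡ 1 = 1
¬¬((P ⊃ P) ⊃ P) ≡ (((P ≡ (Q ≡ Q)) ⊃ (Q ≡ Q)) ≡ ¬¬P) = 1 ≡ 1 = 8
(((Q ⊃ Q) ⊃ (P ⊃ Q)) ⊃ (Q ≡ (P ≡ ¬Q))) ⊃ (¬¬((P ⊃ P) ⊃ P) ≡ (((P ≡ (Q ≡ Q)) ⊃ (Q ≡ Q)) ≡ ¬¬P)) = 7 ⊃ 8 = 8
P ≡ P = 1 ≡ 1 = 8
P ⊃ (P ≡ P) = 1 ⊃ 8 = 8
Q ⊃ Q = 2 ⊃ 2 = 8
(P ⊃ (P ≡ P)) ≡ (Q ⊃ Q) = 8 ≡ 8 = 8
Q ⊃ P = 2 ⊃ 1 = 7
¬(Q ⊃ P) = ¬7 = 1
¬P = ¬1 = 7
P ≡ ¬P = 1 ≡ 7 = 2
¬(Q ⊃ P) ≡ (P ≡ ¬P) = 1 ≡ 2 = 7
((P ⊃ (P ≡ P)) ≡ (Q ⊃ Q)) ⊃ (¬(Q ⊃ P) ≡ (P ≡ ¬P)) = 8 ⊃ 7 = 7
¬(((P ⊃ (P ≡ P)) ≡ (Q ⊃ Q)) ⊃ (¬(Q ⊃ P) ≡ (P ≡ ¬P))) = ¬7 = 1
((((Q ⊃ Q) ⊃ (P ⊃ Q)) ⊃ (Q ≡ (P ≡ ¬Q))) ⊃ (¬¬((P ⊃ P) ⊃ P) ≡ (((P ≡ (Q ≡ Q)) ⊃ (Q ≡ Q)) ≡ ¬¬P))) ≡ ¬(((P ⊃ (P ≡ P)) ≡ (Q ⊃ Q)) ⊃ (¬(Q ⊃ P) ≡ (P ≡ ¬P))) = 8 ≡ 1 = 1

1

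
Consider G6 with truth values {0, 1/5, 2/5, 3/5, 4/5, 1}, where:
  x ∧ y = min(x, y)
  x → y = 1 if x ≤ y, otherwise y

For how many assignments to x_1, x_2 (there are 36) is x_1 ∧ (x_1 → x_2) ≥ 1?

value 1: 1 assignment (counts)
value 4/5: 3 assignments
value 3/5: 5 assignments
value 2/5: 7 assignments
value 1/5: 9 assignments
value 0: 11 assignments
So 1 of the 36 assignments meets the threshold.

1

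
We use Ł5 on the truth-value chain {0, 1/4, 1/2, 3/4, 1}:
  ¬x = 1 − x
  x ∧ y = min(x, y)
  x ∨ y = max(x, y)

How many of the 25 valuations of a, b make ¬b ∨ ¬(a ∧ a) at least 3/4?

16

value 1: 9 assignments (counts)
value 3/4: 7 assignments (counts)
value 1/2: 5 assignments
value 1/4: 3 assignments
value 0: 1 assignment
So 16 of the 25 assignments meet the threshold.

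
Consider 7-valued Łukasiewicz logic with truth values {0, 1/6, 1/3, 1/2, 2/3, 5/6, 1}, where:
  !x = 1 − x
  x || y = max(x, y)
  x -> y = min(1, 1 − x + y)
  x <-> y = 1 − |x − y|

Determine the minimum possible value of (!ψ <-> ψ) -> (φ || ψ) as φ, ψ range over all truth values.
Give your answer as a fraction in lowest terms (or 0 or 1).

Take φ = 0, ψ = 1/2:
!ψ = !1/2 = 1/2
!ψ <-> ψ = 1/2 <-> 1/2 = 1
φ || ψ = 0 || 1/2 = 1/2
(!ψ <-> ψ) -> (φ || ψ) = 1 -> 1/2 = 1/2
No assignment yields a value below 1/2, so this is the minimum.

1/2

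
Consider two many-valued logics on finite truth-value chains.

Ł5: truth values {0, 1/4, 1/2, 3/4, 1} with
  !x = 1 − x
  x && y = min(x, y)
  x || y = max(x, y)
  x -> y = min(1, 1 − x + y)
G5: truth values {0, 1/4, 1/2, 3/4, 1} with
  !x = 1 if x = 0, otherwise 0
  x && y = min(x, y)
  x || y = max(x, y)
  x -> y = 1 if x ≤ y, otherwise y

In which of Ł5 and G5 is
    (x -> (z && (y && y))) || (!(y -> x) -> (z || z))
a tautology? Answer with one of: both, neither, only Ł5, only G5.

In Ł5: at x = 1/4, y = 1/2, z = 0 the value is 3/4 — not a tautology.
In G5: every assignment gives 1 — tautology.

only G5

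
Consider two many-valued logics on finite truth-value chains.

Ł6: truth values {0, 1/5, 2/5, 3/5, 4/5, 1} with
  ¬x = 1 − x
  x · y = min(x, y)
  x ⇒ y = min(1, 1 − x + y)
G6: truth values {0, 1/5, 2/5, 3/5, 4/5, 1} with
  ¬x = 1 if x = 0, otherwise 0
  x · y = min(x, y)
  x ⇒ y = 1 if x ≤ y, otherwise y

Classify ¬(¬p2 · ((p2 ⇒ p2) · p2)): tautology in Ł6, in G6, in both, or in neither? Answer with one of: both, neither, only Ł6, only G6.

In Ł6: at p2 = 1/5 the value is 4/5 — not a tautology.
In G6: every assignment gives 1 — tautology.

only G6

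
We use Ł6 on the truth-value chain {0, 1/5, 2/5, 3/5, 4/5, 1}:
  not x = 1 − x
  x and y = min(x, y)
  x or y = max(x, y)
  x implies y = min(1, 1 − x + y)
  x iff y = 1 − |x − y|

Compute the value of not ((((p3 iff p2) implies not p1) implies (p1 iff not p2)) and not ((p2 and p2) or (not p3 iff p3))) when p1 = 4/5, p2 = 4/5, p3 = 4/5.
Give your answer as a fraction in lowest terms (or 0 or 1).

4/5

p3 iff p2 = 4/5 iff 4/5 = 1
not p1 = not 4/5 = 1/5
(p3 iff p2) implies not p1 = 1 implies 1/5 = 1/5
not p2 = not 4/5 = 1/5
p1 iff not p2 = 4/5 iff 1/5 = 2/5
((p3 iff p2) implies not p1) implies (p1 iff not p2) = 1/5 implies 2/5 = 1
p2 and p2 = 4/5 and 4/5 = 4/5
not p3 = not 4/5 = 1/5
not p3 iff p3 = 1/5 iff 4/5 = 2/5
(p2 and p2) or (not p3 iff p3) = 4/5 or 2/5 = 4/5
not ((p2 and p2) or (not p3 iff p3)) = not 4/5 = 1/5
(((p3 iff p2) implies not p1) implies (p1 iff not p2)) and not ((p2 and p2) or (not p3 iff p3)) = 1 and 1/5 = 1/5
not ((((p3 iff p2) implies not p1) implies (p1 iff not p2)) and not ((p2 and p2) or (not p3 iff p3))) = not 1/5 = 4/5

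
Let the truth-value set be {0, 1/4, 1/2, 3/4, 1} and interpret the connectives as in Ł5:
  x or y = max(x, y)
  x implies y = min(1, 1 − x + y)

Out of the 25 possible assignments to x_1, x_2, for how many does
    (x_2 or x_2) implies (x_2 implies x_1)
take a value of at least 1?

value 1: 19 assignments (counts)
value 3/4: 2 assignments
value 1/2: 2 assignments
value 1/4: 1 assignment
value 0: 1 assignment
So 19 of the 25 assignments meet the threshold.

19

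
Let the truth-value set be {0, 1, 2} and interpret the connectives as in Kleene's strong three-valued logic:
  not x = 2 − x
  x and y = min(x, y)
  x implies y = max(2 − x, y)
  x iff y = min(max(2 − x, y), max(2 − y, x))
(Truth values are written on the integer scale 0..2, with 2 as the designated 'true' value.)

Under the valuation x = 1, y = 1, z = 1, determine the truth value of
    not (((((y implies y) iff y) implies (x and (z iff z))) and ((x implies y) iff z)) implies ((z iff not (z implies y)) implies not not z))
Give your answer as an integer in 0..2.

y implies y = 1 implies 1 = 1
(y implies y) iff y = 1 iff 1 = 1
z iff z = 1 iff 1 = 1
x and (z iff z) = 1 and 1 = 1
((y implies y) iff y) implies (x and (z iff z)) = 1 implies 1 = 1
x implies y = 1 implies 1 = 1
(x implies y) iff z = 1 iff 1 = 1
(((y implies y) iff y) implies (x and (z iff z))) and ((x implies y) iff z) = 1 and 1 = 1
z implies y = 1 implies 1 = 1
not (z implies y) = not 1 = 1
z iff not (z implies y) = 1 iff 1 = 1
not z = not 1 = 1
not not z = not 1 = 1
(z iff not (z implies y)) implies not not z = 1 implies 1 = 1
((((y implies y) iff y) implies (x and (z iff z))) and ((x implies y) iff z)) implies ((z iff not (z implies y)) implies not not z) = 1 implies 1 = 1
not (((((y implies y) iff y) implies (x and (z iff z))) and ((x implies y) iff z)) implies ((z iff not (z implies y)) implies not not z)) = not 1 = 1

1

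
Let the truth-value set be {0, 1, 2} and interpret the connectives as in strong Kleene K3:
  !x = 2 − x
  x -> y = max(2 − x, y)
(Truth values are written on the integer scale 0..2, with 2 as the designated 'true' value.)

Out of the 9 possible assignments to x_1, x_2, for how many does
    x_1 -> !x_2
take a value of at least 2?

x_1 = 0, x_2 = 0 ↦ 2  ≥
x_1 = 0, x_2 = 1 ↦ 2  ≥
x_1 = 0, x_2 = 2 ↦ 2  ≥
x_1 = 1, x_2 = 0 ↦ 2  ≥
x_1 = 1, x_2 = 1 ↦ 1  <
x_1 = 1, x_2 = 2 ↦ 1  <
x_1 = 2, x_2 = 0 ↦ 2  ≥
x_1 = 2, x_2 = 1 ↦ 1  <
x_1 = 2, x_2 = 2 ↦ 0  <
So 5 of the 9 assignments meet the threshold.

5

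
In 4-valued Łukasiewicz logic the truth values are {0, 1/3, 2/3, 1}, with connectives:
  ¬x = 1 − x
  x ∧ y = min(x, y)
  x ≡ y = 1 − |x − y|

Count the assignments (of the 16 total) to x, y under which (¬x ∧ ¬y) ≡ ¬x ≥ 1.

10

x = 0, y = 0 ↦ 1  ≥
x = 0, y = 1/3 ↦ 2/3  <
x = 0, y = 2/3 ↦ 1/3  <
x = 0, y = 1 ↦ 0  <
x = 1/3, y = 0 ↦ 1  ≥
x = 1/3, y = 1/3 ↦ 1  ≥
x = 1/3, y = 2/3 ↦ 2/3  <
x = 1/3, y = 1 ↦ 1/3  <
x = 2/3, y = 0 ↦ 1  ≥
x = 2/3, y = 1/3 ↦ 1  ≥
x = 2/3, y = 2/3 ↦ 1  ≥
x = 2/3, y = 1 ↦ 2/3  <
x = 1, y = 0 ↦ 1  ≥
x = 1, y = 1/3 ↦ 1  ≥
x = 1, y = 2/3 ↦ 1  ≥
x = 1, y = 1 ↦ 1  ≥
So 10 of the 16 assignments meet the threshold.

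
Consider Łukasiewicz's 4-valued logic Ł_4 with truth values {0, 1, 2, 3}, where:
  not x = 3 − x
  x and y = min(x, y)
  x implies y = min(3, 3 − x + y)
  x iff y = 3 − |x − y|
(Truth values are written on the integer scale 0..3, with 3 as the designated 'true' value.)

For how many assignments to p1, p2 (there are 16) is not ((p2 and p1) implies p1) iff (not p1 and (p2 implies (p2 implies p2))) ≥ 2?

8

p1 = 0, p2 = 0 ↦ 0  <
p1 = 0, p2 = 1 ↦ 0  <
p1 = 0, p2 = 2 ↦ 0  <
p1 = 0, p2 = 3 ↦ 0  <
p1 = 1, p2 = 0 ↦ 1  <
p1 = 1, p2 = 1 ↦ 1  <
p1 = 1, p2 = 2 ↦ 1  <
p1 = 1, p2 = 3 ↦ 1  <
p1 = 2, p2 = 0 ↦ 2  ≥
p1 = 2, p2 = 1 ↦ 2  ≥
p1 = 2, p2 = 2 ↦ 2  ≥
p1 = 2, p2 = 3 ↦ 2  ≥
p1 = 3, p2 = 0 ↦ 3  ≥
p1 = 3, p2 = 1 ↦ 3  ≥
p1 = 3, p2 = 2 ↦ 3  ≥
p1 = 3, p2 = 3 ↦ 3  ≥
So 8 of the 16 assignments meet the threshold.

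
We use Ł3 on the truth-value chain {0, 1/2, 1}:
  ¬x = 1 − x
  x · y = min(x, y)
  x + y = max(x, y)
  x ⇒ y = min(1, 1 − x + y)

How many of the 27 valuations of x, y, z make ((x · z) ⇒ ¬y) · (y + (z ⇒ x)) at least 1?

value 1: 16 assignments (counts)
value 1/2: 9 assignments
value 0: 2 assignments
So 16 of the 27 assignments meet the threshold.

16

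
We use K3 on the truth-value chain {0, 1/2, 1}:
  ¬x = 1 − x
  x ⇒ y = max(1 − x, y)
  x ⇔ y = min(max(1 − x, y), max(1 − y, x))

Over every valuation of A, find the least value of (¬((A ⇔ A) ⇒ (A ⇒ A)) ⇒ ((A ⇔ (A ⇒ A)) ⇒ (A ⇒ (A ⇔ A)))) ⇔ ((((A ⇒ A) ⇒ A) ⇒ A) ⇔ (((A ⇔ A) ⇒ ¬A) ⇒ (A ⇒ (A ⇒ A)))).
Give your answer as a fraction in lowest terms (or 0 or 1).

Take A = 1/2:
A ⇔ A = 1/2 ⇔ 1/2 = 1/2
A ⇒ A = 1/2 ⇒ 1/2 = 1/2
(A ⇔ A) ⇒ (A ⇒ A) = 1/2 ⇒ 1/2 = 1/2
¬((A ⇔ A) ⇒ (A ⇒ A)) = ¬1/2 = 1/2
A ⇒ A = 1/2 ⇒ 1/2 = 1/2
A ⇔ (A ⇒ A) = 1/2 ⇔ 1/2 = 1/2
A ⇔ A = 1/2 ⇔ 1/2 = 1/2
A ⇒ (A ⇔ A) = 1/2 ⇒ 1/2 = 1/2
(A ⇔ (A ⇒ A)) ⇒ (A ⇒ (A ⇔ A)) = 1/2 ⇒ 1/2 = 1/2
¬((A ⇔ A) ⇒ (A ⇒ A)) ⇒ ((A ⇔ (A ⇒ A)) ⇒ (A ⇒ (A ⇔ A))) = 1/2 ⇒ 1/2 = 1/2
A ⇒ A = 1/2 ⇒ 1/2 = 1/2
(A ⇒ A) ⇒ A = 1/2 ⇒ 1/2 = 1/2
((A ⇒ A) ⇒ A) ⇒ A = 1/2 ⇒ 1/2 = 1/2
A ⇔ A = 1/2 ⇔ 1/2 = 1/2
¬A = ¬1/2 = 1/2
(A ⇔ A) ⇒ ¬A = 1/2 ⇒ 1/2 = 1/2
A ⇒ A = 1/2 ⇒ 1/2 = 1/2
A ⇒ (A ⇒ A) = 1/2 ⇒ 1/2 = 1/2
((A ⇔ A) ⇒ ¬A) ⇒ (A ⇒ (A ⇒ A)) = 1/2 ⇒ 1/2 = 1/2
(((A ⇒ A) ⇒ A) ⇒ A) ⇔ (((A ⇔ A) ⇒ ¬A) ⇒ (A ⇒ (A ⇒ A))) = 1/2 ⇔ 1/2 = 1/2
(¬((A ⇔ A) ⇒ (A ⇒ A)) ⇒ ((A ⇔ (A ⇒ A)) ⇒ (A ⇒ (A ⇔ A)))) ⇔ ((((A ⇒ A) ⇒ A) ⇒ A) ⇔ (((A ⇔ A) ⇒ ¬A) ⇒ (A ⇒ (A ⇒ A)))) = 1/2 ⇔ 1/2 = 1/2
No assignment yields a value below 1/2, so this is the minimum.

1/2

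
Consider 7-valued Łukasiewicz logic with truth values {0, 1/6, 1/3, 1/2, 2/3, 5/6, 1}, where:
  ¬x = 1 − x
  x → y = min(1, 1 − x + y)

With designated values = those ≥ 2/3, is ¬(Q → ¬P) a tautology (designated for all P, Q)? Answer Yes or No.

Counterexample: take P = 0, Q = 0.
¬P = ¬0 = 1
Q → ¬P = 0 → 1 = 1
¬(Q → ¬P) = ¬1 = 0
This gives 0, which is below 2/3.

No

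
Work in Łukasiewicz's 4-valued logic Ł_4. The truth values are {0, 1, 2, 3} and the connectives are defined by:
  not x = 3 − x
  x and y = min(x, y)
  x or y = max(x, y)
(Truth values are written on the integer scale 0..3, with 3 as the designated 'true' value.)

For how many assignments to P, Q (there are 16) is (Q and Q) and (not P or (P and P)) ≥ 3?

2

P = 0, Q = 0 ↦ 0  <
P = 0, Q = 1 ↦ 1  <
P = 0, Q = 2 ↦ 2  <
P = 0, Q = 3 ↦ 3  ≥
P = 1, Q = 0 ↦ 0  <
P = 1, Q = 1 ↦ 1  <
P = 1, Q = 2 ↦ 2  <
P = 1, Q = 3 ↦ 2  <
P = 2, Q = 0 ↦ 0  <
P = 2, Q = 1 ↦ 1  <
P = 2, Q = 2 ↦ 2  <
P = 2, Q = 3 ↦ 2  <
P = 3, Q = 0 ↦ 0  <
P = 3, Q = 1 ↦ 1  <
P = 3, Q = 2 ↦ 2  <
P = 3, Q = 3 ↦ 3  ≥
So 2 of the 16 assignments meet the threshold.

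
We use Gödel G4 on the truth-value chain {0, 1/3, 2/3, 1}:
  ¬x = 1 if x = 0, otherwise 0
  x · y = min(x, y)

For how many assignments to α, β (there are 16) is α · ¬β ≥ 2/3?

α = 0, β = 0 ↦ 0  <
α = 0, β = 1/3 ↦ 0  <
α = 0, β = 2/3 ↦ 0  <
α = 0, β = 1 ↦ 0  <
α = 1/3, β = 0 ↦ 1/3  <
α = 1/3, β = 1/3 ↦ 0  <
α = 1/3, β = 2/3 ↦ 0  <
α = 1/3, β = 1 ↦ 0  <
α = 2/3, β = 0 ↦ 2/3  ≥
α = 2/3, β = 1/3 ↦ 0  <
α = 2/3, β = 2/3 ↦ 0  <
α = 2/3, β = 1 ↦ 0  <
α = 1, β = 0 ↦ 1  ≥
α = 1, β = 1/3 ↦ 0  <
α = 1, β = 2/3 ↦ 0  <
α = 1, β = 1 ↦ 0  <
So 2 of the 16 assignments meet the threshold.

2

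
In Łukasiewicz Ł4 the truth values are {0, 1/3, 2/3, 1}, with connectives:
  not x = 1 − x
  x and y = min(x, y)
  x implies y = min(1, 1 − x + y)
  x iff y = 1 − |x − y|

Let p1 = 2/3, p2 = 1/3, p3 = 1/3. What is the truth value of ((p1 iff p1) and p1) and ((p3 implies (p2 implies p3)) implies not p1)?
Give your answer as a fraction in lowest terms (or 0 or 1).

p1 iff p1 = 2/3 iff 2/3 = 1
(p1 iff p1) and p1 = 1 and 2/3 = 2/3
p2 implies p3 = 1/3 implies 1/3 = 1
p3 implies (p2 implies p3) = 1/3 implies 1 = 1
not p1 = not 2/3 = 1/3
(p3 implies (p2 implies p3)) implies not p1 = 1 implies 1/3 = 1/3
((p1 iff p1) and p1) and ((p3 implies (p2 implies p3)) implies not p1) = 2/3 and 1/3 = 1/3

1/3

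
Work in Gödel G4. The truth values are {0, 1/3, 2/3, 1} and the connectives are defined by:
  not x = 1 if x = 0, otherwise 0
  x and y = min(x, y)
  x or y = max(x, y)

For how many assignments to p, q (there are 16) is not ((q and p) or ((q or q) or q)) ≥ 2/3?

p = 0, q = 0 ↦ 1  ≥
p = 0, q = 1/3 ↦ 0  <
p = 0, q = 2/3 ↦ 0  <
p = 0, q = 1 ↦ 0  <
p = 1/3, q = 0 ↦ 1  ≥
p = 1/3, q = 1/3 ↦ 0  <
p = 1/3, q = 2/3 ↦ 0  <
p = 1/3, q = 1 ↦ 0  <
p = 2/3, q = 0 ↦ 1  ≥
p = 2/3, q = 1/3 ↦ 0  <
p = 2/3, q = 2/3 ↦ 0  <
p = 2/3, q = 1 ↦ 0  <
p = 1, q = 0 ↦ 1  ≥
p = 1, q = 1/3 ↦ 0  <
p = 1, q = 2/3 ↦ 0  <
p = 1, q = 1 ↦ 0  <
So 4 of the 16 assignments meet the threshold.

4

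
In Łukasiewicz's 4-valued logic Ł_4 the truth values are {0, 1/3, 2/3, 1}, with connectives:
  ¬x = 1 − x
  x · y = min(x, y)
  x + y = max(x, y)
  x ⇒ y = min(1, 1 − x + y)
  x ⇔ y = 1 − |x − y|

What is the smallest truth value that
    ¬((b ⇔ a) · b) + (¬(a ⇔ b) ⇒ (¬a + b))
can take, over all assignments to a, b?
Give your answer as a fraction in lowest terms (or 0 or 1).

Take a = 1, b = 1/3:
b ⇔ a = 1/3 ⇔ 1 = 1/3
(b ⇔ a) · b = 1/3 · 1/3 = 1/3
¬((b ⇔ a) · b) = ¬1/3 = 2/3
a ⇔ b = 1 ⇔ 1/3 = 1/3
¬(a ⇔ b) = ¬1/3 = 2/3
¬a = ¬1 = 0
¬a + b = 0 + 1/3 = 1/3
¬(a ⇔ b) ⇒ (¬a + b) = 2/3 ⇒ 1/3 = 2/3
¬((b ⇔ a) · b) + (¬(a ⇔ b) ⇒ (¬a + b)) = 2/3 + 2/3 = 2/3
No assignment yields a value below 2/3, so this is the minimum.

2/3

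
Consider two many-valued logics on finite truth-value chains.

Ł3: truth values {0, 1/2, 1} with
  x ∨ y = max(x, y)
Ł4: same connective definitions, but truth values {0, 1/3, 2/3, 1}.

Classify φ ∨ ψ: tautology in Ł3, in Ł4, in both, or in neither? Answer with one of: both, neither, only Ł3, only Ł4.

neither

In Ł3: at φ = 0, ψ = 0 the value is 0 — not a tautology.
In Ł4: at φ = 0, ψ = 0 the value is 0 — not a tautology.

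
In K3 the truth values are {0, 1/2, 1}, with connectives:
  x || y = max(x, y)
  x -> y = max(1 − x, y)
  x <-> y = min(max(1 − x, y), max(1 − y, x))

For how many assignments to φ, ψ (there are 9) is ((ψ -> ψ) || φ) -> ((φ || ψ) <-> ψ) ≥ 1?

φ = 0, ψ = 0 ↦ 1  ≥
φ = 0, ψ = 1/2 ↦ 1/2  <
φ = 0, ψ = 1 ↦ 1  ≥
φ = 1/2, ψ = 0 ↦ 1/2  <
φ = 1/2, ψ = 1/2 ↦ 1/2  <
φ = 1/2, ψ = 1 ↦ 1  ≥
φ = 1, ψ = 0 ↦ 0  <
φ = 1, ψ = 1/2 ↦ 1/2  <
φ = 1, ψ = 1 ↦ 1  ≥
So 4 of the 9 assignments meet the threshold.

4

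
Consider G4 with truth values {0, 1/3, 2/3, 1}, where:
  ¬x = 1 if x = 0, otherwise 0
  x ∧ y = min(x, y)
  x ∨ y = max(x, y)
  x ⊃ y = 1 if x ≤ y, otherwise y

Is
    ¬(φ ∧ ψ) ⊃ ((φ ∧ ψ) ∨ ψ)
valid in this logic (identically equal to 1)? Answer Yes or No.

No

Counterexample: take φ = 0, ψ = 0.
φ ∧ ψ = 0 ∧ 0 = 0
¬(φ ∧ ψ) = ¬0 = 1
φ ∧ ψ = 0 ∧ 0 = 0
(φ ∧ ψ) ∨ ψ = 0 ∨ 0 = 0
¬(φ ∧ ψ) ⊃ ((φ ∧ ψ) ∨ ψ) = 1 ⊃ 0 = 0
This gives 0 ≠ 1.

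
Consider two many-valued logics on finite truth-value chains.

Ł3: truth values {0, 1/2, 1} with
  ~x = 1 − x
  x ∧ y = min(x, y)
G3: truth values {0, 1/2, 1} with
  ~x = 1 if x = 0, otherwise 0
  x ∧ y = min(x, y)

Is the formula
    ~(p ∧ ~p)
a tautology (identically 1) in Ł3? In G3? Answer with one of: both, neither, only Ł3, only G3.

only G3

In Ł3: at p = 1/2 the value is 1/2 — not a tautology.
In G3: every assignment gives 1 — tautology.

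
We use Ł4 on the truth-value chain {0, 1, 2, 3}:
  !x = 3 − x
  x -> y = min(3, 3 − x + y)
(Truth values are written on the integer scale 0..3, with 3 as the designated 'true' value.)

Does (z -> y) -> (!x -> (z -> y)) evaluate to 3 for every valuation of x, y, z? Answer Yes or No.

At x = 3, y = 0, z = 1, for instance:
z -> y = 1 -> 0 = 2
!x = !3 = 0
!x -> (z -> y) = 0 -> 2 = 3
(z -> y) -> (!x -> (z -> y)) = 2 -> 3 = 3
and checking the remaining 63 assignments likewise gives ≥ 3 in every case.

Yes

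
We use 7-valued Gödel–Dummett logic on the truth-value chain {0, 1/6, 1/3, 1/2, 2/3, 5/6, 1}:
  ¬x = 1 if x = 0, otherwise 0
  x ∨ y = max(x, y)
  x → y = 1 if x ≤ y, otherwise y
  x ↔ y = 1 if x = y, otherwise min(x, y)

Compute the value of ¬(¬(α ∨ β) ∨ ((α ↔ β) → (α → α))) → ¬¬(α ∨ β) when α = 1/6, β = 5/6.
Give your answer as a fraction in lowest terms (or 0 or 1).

α ∨ β = 1/6 ∨ 5/6 = 5/6
¬(α ∨ β) = ¬5/6 = 0
α ↔ β = 1/6 ↔ 5/6 = 1/6
α → α = 1/6 → 1/6 = 1
(α ↔ β) → (α → α) = 1/6 → 1 = 1
¬(α ∨ β) ∨ ((α ↔ β) → (α → α)) = 0 ∨ 1 = 1
¬(¬(α ∨ β) ∨ ((α ↔ β) → (α → α))) = ¬1 = 0
α ∨ β = 1/6 ∨ 5/6 = 5/6
¬(α ∨ β) = ¬5/6 = 0
¬¬(α ∨ β) = ¬0 = 1
¬(¬(α ∨ β) ∨ ((α ↔ β) → (α → α))) → ¬¬(α ∨ β) = 0 → 1 = 1

1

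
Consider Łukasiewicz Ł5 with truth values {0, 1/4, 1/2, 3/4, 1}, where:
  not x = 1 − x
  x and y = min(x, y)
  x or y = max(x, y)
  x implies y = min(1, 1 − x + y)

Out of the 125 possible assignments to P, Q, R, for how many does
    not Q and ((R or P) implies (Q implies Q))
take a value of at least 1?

value 1: 25 assignments (counts)
value 3/4: 25 assignments
value 1/2: 25 assignments
value 1/4: 25 assignments
value 0: 25 assignments
So 25 of the 125 assignments meet the threshold.

25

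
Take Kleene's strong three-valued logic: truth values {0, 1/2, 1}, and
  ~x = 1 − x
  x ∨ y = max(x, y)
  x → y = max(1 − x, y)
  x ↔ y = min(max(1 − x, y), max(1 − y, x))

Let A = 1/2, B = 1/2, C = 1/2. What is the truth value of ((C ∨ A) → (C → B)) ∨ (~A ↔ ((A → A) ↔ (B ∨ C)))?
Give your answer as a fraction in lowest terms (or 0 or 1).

C ∨ A = 1/2 ∨ 1/2 = 1/2
C → B = 1/2 → 1/2 = 1/2
(C ∨ A) → (C → B) = 1/2 → 1/2 = 1/2
~A = ~1/2 = 1/2
A → A = 1/2 → 1/2 = 1/2
B ∨ C = 1/2 ∨ 1/2 = 1/2
(A → A) ↔ (B ∨ C) = 1/2 ↔ 1/2 = 1/2
~A ↔ ((A → A) ↔ (B ∨ C)) = 1/2 ↔ 1/2 = 1/2
((C ∨ A) → (C → B)) ∨ (~A ↔ ((A → A) ↔ (B ∨ C))) = 1/2 ∨ 1/2 = 1/2

1/2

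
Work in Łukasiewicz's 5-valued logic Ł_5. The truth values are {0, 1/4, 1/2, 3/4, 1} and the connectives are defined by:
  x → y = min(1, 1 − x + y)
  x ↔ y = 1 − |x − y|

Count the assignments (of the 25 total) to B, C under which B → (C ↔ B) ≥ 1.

value 1: 19 assignments (counts)
value 3/4: 2 assignments
value 1/2: 2 assignments
value 1/4: 1 assignment
value 0: 1 assignment
So 19 of the 25 assignments meet the threshold.

19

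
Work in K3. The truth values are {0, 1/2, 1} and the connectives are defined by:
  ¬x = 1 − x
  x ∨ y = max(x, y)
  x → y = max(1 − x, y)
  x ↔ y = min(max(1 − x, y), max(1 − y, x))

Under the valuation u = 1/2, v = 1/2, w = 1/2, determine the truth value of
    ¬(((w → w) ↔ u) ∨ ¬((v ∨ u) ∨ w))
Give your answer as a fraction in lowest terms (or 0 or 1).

w → w = 1/2 → 1/2 = 1/2
(w → w) ↔ u = 1/2 ↔ 1/2 = 1/2
v ∨ u = 1/2 ∨ 1/2 = 1/2
(v ∨ u) ∨ w = 1/2 ∨ 1/2 = 1/2
¬((v ∨ u) ∨ w) = ¬1/2 = 1/2
((w → w) ↔ u) ∨ ¬((v ∨ u) ∨ w) = 1/2 ∨ 1/2 = 1/2
¬(((w → w) ↔ u) ∨ ¬((v ∨ u) ∨ w)) = ¬1/2 = 1/2

1/2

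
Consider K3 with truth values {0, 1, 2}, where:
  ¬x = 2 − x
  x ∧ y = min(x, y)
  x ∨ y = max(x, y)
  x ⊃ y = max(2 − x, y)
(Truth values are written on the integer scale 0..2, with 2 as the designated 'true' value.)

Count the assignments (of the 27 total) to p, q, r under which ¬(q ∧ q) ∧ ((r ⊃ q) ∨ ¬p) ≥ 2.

value 2: 5 assignments (counts)
value 1: 12 assignments
value 0: 10 assignments
So 5 of the 27 assignments meet the threshold.

5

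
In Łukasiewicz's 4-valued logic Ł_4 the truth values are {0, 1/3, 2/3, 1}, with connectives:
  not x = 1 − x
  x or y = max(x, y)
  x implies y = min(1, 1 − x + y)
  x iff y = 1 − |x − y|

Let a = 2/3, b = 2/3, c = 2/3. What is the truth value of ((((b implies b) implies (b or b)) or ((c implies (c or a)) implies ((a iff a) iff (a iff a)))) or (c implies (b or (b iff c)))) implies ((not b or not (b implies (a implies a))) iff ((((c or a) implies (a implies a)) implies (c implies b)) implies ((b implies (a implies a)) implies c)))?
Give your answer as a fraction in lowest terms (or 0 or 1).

2/3

b implies b = 2/3 implies 2/3 = 1
b or b = 2/3 or 2/3 = 2/3
(b implies b) implies (b or b) = 1 implies 2/3 = 2/3
c or a = 2/3 or 2/3 = 2/3
c implies (c or a) = 2/3 implies 2/3 = 1
a iff a = 2/3 iff 2/3 = 1
a iff a = 2/3 iff 2/3 = 1
(a iff a) iff (a iff a) = 1 iff 1 = 1
(c implies (c or a)) implies ((a iff a) iff (a iff a)) = 1 implies 1 = 1
((b implies b) implies (b or b)) or ((c implies (c or a)) implies ((a iff a) iff (a iff a))) = 2/3 or 1 = 1
b iff c = 2/3 iff 2/3 = 1
b or (b iff c) = 2/3 or 1 = 1
c implies (b or (b iff c)) = 2/3 implies 1 = 1
(((b implies b) implies (b or b)) or ((c implies (c or a)) implies ((a iff a) iff (a iff a)))) or (c implies (b or (b iff c))) = 1 or 1 = 1
not b = not 2/3 = 1/3
a implies a = 2/3 implies 2/3 = 1
b implies (a implies a) = 2/3 implies 1 = 1
not (b implies (a implies a)) = not 1 = 0
not b or not (b implies (a implies a)) = 1/3 or 0 = 1/3
c or a = 2/3 or 2/3 = 2/3
a implies a = 2/3 implies 2/3 = 1
(c or a) implies (a implies a) = 2/3 implies 1 = 1
c implies b = 2/3 implies 2/3 = 1
((c or a) implies (a implies a)) implies (c implies b) = 1 implies 1 = 1
a implies a = 2/3 implies 2/3 = 1
b implies (a implies a) = 2/3 implies 1 = 1
(b implies (a implies a)) implies c = 1 implies 2/3 = 2/3
(((c or a) implies (a implies a)) implies (c implies b)) implies ((b implies (a implies a)) implies c) = 1 implies 2/3 = 2/3
(not b or not (b implies (a implies a))) iff ((((c or a) implies (a implies a)) implies (c implies b)) implies ((b implies (a implies a)) implies c)) = 1/3 iff 2/3 = 2/3
((((b implies b) implies (b or b)) or ((c implies (c or a)) implies ((a iff a) iff (a iff a)))) or (c implies (b or (b iff c)))) implies ((not b or not (b implies (a implies a))) iff ((((c or a) implies (a implies a)) implies (c implies b)) implies ((b implies (a implies a)) implies c))) = 1 implies 2/3 = 2/3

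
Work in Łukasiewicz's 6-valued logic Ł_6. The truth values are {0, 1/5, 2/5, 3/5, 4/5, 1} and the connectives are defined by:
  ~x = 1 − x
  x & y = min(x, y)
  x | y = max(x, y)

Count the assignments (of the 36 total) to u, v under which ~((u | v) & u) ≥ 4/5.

value 1: 6 assignments (counts)
value 4/5: 6 assignments (counts)
value 3/5: 6 assignments
value 2/5: 6 assignments
value 1/5: 6 assignments
value 0: 6 assignments
So 12 of the 36 assignments meet the threshold.

12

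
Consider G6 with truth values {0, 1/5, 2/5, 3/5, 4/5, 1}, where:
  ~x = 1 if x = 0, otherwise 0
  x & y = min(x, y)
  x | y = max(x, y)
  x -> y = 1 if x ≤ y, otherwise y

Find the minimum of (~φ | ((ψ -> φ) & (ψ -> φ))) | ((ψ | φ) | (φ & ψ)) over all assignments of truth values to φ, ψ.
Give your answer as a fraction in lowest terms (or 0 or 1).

Take φ = 1/5, ψ = 2/5:
~φ = ~1/5 = 0
ψ -> φ = 2/5 -> 1/5 = 1/5
ψ -> φ = 2/5 -> 1/5 = 1/5
(ψ -> φ) & (ψ -> φ) = 1/5 & 1/5 = 1/5
~φ | ((ψ -> φ) & (ψ -> φ)) = 0 | 1/5 = 1/5
ψ | φ = 2/5 | 1/5 = 2/5
φ & ψ = 1/5 & 2/5 = 1/5
(ψ | φ) | (φ & ψ) = 2/5 | 1/5 = 2/5
(~φ | ((ψ -> φ) & (ψ -> φ))) | ((ψ | φ) | (φ & ψ)) = 1/5 | 2/5 = 2/5
No assignment yields a value below 2/5, so this is the minimum.

2/5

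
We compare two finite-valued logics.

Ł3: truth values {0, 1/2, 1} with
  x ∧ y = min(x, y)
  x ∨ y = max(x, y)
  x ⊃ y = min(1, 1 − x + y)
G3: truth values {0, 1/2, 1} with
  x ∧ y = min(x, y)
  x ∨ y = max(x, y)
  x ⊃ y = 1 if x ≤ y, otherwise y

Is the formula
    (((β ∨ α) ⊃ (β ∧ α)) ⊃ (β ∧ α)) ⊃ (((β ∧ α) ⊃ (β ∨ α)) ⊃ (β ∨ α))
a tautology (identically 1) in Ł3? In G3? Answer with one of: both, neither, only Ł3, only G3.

only Ł3

In Ł3: every assignment gives 1 — tautology.
In G3: at α = 0, β = 1/2 the value is 1/2 — not a tautology.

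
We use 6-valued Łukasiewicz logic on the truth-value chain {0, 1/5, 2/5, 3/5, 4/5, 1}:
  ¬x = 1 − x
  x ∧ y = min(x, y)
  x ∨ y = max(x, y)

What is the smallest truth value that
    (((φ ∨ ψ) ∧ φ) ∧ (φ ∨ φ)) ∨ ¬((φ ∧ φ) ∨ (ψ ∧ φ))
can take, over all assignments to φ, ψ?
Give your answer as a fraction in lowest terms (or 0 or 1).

3/5

Take φ = 2/5, ψ = 0:
φ ∨ ψ = 2/5 ∨ 0 = 2/5
(φ ∨ ψ) ∧ φ = 2/5 ∧ 2/5 = 2/5
φ ∨ φ = 2/5 ∨ 2/5 = 2/5
((φ ∨ ψ) ∧ φ) ∧ (φ ∨ φ) = 2/5 ∧ 2/5 = 2/5
φ ∧ φ = 2/5 ∧ 2/5 = 2/5
ψ ∧ φ = 0 ∧ 2/5 = 0
(φ ∧ φ) ∨ (ψ ∧ φ) = 2/5 ∨ 0 = 2/5
¬((φ ∧ φ) ∨ (ψ ∧ φ)) = ¬2/5 = 3/5
(((φ ∨ ψ) ∧ φ) ∧ (φ ∨ φ)) ∨ ¬((φ ∧ φ) ∨ (ψ ∧ φ)) = 2/5 ∨ 3/5 = 3/5
No assignment yields a value below 3/5, so this is the minimum.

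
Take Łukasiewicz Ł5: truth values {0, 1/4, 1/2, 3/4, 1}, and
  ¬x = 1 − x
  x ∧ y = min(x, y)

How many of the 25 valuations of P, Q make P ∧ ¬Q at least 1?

value 1: 1 assignment (counts)
value 3/4: 3 assignments
value 1/2: 5 assignments
value 1/4: 7 assignments
value 0: 9 assignments
So 1 of the 25 assignments meets the threshold.

1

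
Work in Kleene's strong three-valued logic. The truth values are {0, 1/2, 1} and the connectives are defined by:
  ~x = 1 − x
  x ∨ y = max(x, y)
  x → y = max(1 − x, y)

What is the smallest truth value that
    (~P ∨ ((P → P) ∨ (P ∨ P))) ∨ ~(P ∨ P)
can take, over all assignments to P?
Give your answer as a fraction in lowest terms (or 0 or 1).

1/2

Take P = 1/2:
~P = ~1/2 = 1/2
P → P = 1/2 → 1/2 = 1/2
P ∨ P = 1/2 ∨ 1/2 = 1/2
(P → P) ∨ (P ∨ P) = 1/2 ∨ 1/2 = 1/2
~P ∨ ((P → P) ∨ (P ∨ P)) = 1/2 ∨ 1/2 = 1/2
P ∨ P = 1/2 ∨ 1/2 = 1/2
~(P ∨ P) = ~1/2 = 1/2
(~P ∨ ((P → P) ∨ (P ∨ P))) ∨ ~(P ∨ P) = 1/2 ∨ 1/2 = 1/2
No assignment yields a value below 1/2, so this is the minimum.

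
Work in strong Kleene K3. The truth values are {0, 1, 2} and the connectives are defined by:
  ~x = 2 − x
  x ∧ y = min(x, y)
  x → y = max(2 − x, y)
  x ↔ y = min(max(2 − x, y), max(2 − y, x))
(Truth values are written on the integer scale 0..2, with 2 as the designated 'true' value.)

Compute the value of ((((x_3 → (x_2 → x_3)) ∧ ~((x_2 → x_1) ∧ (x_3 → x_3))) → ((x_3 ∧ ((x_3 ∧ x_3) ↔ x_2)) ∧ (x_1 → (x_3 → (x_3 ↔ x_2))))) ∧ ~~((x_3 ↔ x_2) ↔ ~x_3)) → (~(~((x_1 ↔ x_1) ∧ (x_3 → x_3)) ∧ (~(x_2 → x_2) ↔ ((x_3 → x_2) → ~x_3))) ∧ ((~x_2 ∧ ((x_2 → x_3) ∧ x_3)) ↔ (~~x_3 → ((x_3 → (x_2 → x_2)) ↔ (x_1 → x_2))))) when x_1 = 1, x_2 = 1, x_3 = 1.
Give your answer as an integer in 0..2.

x_2 → x_3 = 1 → 1 = 1
x_3 → (x_2 → x_3) = 1 → 1 = 1
x_2 → x_1 = 1 → 1 = 1
x_3 → x_3 = 1 → 1 = 1
(x_2 → x_1) ∧ (x_3 → x_3) = 1 ∧ 1 = 1
~((x_2 → x_1) ∧ (x_3 → x_3)) = ~1 = 1
(x_3 → (x_2 → x_3)) ∧ ~((x_2 → x_1) ∧ (x_3 → x_3)) = 1 ∧ 1 = 1
x_3 ∧ x_3 = 1 ∧ 1 = 1
(x_3 ∧ x_3) ↔ x_2 = 1 ↔ 1 = 1
x_3 ∧ ((x_3 ∧ x_3) ↔ x_2) = 1 ∧ 1 = 1
x_3 ↔ x_2 = 1 ↔ 1 = 1
x_3 → (x_3 ↔ x_2) = 1 → 1 = 1
x_1 → (x_3 → (x_3 ↔ x_2)) = 1 → 1 = 1
(x_3 ∧ ((x_3 ∧ x_3) ↔ x_2)) ∧ (x_1 → (x_3 → (x_3 ↔ x_2))) = 1 ∧ 1 = 1
((x_3 → (x_2 → x_3)) ∧ ~((x_2 → x_1) ∧ (x_3 → x_3))) → ((x_3 ∧ ((x_3 ∧ x_3) ↔ x_2)) ∧ (x_1 → (x_3 → (x_3 ↔ x_2)))) = 1 → 1 = 1
x_3 ↔ x_2 = 1 ↔ 1 = 1
~x_3 = ~1 = 1
(x_3 ↔ x_2) ↔ ~x_3 = 1 ↔ 1 = 1
~((x_3 ↔ x_2) ↔ ~x_3) = ~1 = 1
~~((x_3 ↔ x_2) ↔ ~x_3) = ~1 = 1
(((x_3 → (x_2 → x_3)) ∧ ~((x_2 → x_1) ∧ (x_3 → x_3))) → ((x_3 ∧ ((x_3 ∧ x_3) ↔ x_2)) ∧ (x_1 → (x_3 → (x_3 ↔ x_2))))) ∧ ~~((x_3 ↔ x_2) ↔ ~x_3) = 1 ∧ 1 = 1
x_1 ↔ x_1 = 1 ↔ 1 = 1
x_3 → x_3 = 1 → 1 = 1
(x_1 ↔ x_1) ∧ (x_3 → x_3) = 1 ∧ 1 = 1
~((x_1 ↔ x_1) ∧ (x_3 → x_3)) = ~1 = 1
x_2 → x_2 = 1 → 1 = 1
~(x_2 → x_2) = ~1 = 1
x_3 → x_2 = 1 → 1 = 1
~x_3 = ~1 = 1
(x_3 → x_2) → ~x_3 = 1 → 1 = 1
~(x_2 → x_2) ↔ ((x_3 → x_2) → ~x_3) = 1 ↔ 1 = 1
~((x_1 ↔ x_1) ∧ (x_3 → x_3)) ∧ (~(x_2 → x_2) ↔ ((x_3 → x_2) → ~x_3)) = 1 ∧ 1 = 1
~(~((x_1 ↔ x_1) ∧ (x_3 → x_3)) ∧ (~(x_2 → x_2) ↔ ((x_3 → x_2) → ~x_3))) = ~1 = 1
~x_2 = ~1 = 1
x_2 → x_3 = 1 → 1 = 1
(x_2 → x_3) ∧ x_3 = 1 ∧ 1 = 1
~x_2 ∧ ((x_2 → x_3) ∧ x_3) = 1 ∧ 1 = 1
~x_3 = ~1 = 1
~~x_3 = ~1 = 1
x_2 → x_2 = 1 → 1 = 1
x_3 → (x_2 → x_2) = 1 → 1 = 1
x_1 → x_2 = 1 → 1 = 1
(x_3 → (x_2 → x_2)) ↔ (x_1 → x_2) = 1 ↔ 1 = 1
~~x_3 → ((x_3 → (x_2 → x_2)) ↔ (x_1 → x_2)) = 1 → 1 = 1
(~x_2 ∧ ((x_2 → x_3) ∧ x_3)) ↔ (~~x_3 → ((x_3 → (x_2 → x_2)) ↔ (x_1 → x_2))) = 1 ↔ 1 = 1
~(~((x_1 ↔ x_1) ∧ (x_3 → x_3)) ∧ (~(x_2 → x_2) ↔ ((x_3 → x_2) → ~x_3))) ∧ ((~x_2 ∧ ((x_2 → x_3) ∧ x_3)) ↔ (~~x_3 → ((x_3 → (x_2 → x_2)) ↔ (x_1 → x_2)))) = 1 ∧ 1 = 1
((((x_3 → (x_2 → x_3)) ∧ ~((x_2 → x_1) ∧ (x_3 → x_3))) → ((x_3 ∧ ((x_3 ∧ x_3) ↔ x_2)) ∧ (x_1 → (x_3 → (x_3 ↔ x_2))))) ∧ ~~((x_3 ↔ x_2) ↔ ~x_3)) → (~(~((x_1 ↔ x_1) ∧ (x_3 → x_3)) ∧ (~(x_2 → x_2) ↔ ((x_3 → x_2) → ~x_3))) ∧ ((~x_2 ∧ ((x_2 → x_3) ∧ x_3)) ↔ (~~x_3 → ((x_3 → (x_2 → x_2)) ↔ (x_1 → x_2))))) = 1 → 1 = 1

1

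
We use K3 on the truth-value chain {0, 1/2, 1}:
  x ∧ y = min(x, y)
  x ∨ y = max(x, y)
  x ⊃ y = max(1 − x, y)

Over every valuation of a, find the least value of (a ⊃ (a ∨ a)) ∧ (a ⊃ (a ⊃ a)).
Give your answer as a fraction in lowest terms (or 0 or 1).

Take a = 1/2:
a ∨ a = 1/2 ∨ 1/2 = 1/2
a ⊃ (a ∨ a) = 1/2 ⊃ 1/2 = 1/2
a ⊃ a = 1/2 ⊃ 1/2 = 1/2
a ⊃ (a ⊃ a) = 1/2 ⊃ 1/2 = 1/2
(a ⊃ (a ∨ a)) ∧ (a ⊃ (a ⊃ a)) = 1/2 ∧ 1/2 = 1/2
No assignment yields a value below 1/2, so this is the minimum.

1/2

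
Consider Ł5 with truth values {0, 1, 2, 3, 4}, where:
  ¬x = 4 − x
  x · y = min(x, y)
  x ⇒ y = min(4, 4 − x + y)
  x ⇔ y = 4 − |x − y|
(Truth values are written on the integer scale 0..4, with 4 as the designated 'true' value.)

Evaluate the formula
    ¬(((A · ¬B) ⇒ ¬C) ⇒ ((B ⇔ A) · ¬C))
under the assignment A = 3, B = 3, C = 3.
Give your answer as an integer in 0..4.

3

¬B = ¬3 = 1
A · ¬B = 3 · 1 = 1
¬C = ¬3 = 1
(A · ¬B) ⇒ ¬C = 1 ⇒ 1 = 4
B ⇔ A = 3 ⇔ 3 = 4
¬C = ¬3 = 1
(B ⇔ A) · ¬C = 4 · 1 = 1
((A · ¬B) ⇒ ¬C) ⇒ ((B ⇔ A) · ¬C) = 4 ⇒ 1 = 1
¬(((A · ¬B) ⇒ ¬C) ⇒ ((B ⇔ A) · ¬C)) = ¬1 = 3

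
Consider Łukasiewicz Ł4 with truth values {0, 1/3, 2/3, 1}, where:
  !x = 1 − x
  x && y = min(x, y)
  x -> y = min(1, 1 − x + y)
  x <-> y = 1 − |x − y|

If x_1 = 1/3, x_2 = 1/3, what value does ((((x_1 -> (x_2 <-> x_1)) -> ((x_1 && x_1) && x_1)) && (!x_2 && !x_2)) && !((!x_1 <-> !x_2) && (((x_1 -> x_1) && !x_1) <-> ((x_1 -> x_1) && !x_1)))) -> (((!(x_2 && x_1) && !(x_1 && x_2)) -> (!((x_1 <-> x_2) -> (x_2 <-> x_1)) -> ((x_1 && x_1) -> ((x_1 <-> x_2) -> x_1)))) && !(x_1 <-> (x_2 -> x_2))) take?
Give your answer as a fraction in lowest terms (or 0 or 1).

x_2 <-> x_1 = 1/3 <-> 1/3 = 1
x_1 -> (x_2 <-> x_1) = 1/3 -> 1 = 1
x_1 && x_1 = 1/3 && 1/3 = 1/3
(x_1 && x_1) && x_1 = 1/3 && 1/3 = 1/3
(x_1 -> (x_2 <-> x_1)) -> ((x_1 && x_1) && x_1) = 1 -> 1/3 = 1/3
!x_2 = !1/3 = 2/3
!x_2 = !1/3 = 2/3
!x_2 && !x_2 = 2/3 && 2/3 = 2/3
((x_1 -> (x_2 <-> x_1)) -> ((x_1 && x_1) && x_1)) && (!x_2 && !x_2) = 1/3 && 2/3 = 1/3
!x_1 = !1/3 = 2/3
!x_2 = !1/3 = 2/3
!x_1 <-> !x_2 = 2/3 <-> 2/3 = 1
x_1 -> x_1 = 1/3 -> 1/3 = 1
!x_1 = !1/3 = 2/3
(x_1 -> x_1) && !x_1 = 1 && 2/3 = 2/3
x_1 -> x_1 = 1/3 -> 1/3 = 1
!x_1 = !1/3 = 2/3
(x_1 -> x_1) && !x_1 = 1 && 2/3 = 2/3
((x_1 -> x_1) && !x_1) <-> ((x_1 -> x_1) && !x_1) = 2/3 <-> 2/3 = 1
(!x_1 <-> !x_2) && (((x_1 -> x_1) && !x_1) <-> ((x_1 -> x_1) && !x_1)) = 1 && 1 = 1
!((!x_1 <-> !x_2) && (((x_1 -> x_1) && !x_1) <-> ((x_1 -> x_1) && !x_1))) = !1 = 0
(((x_1 -> (x_2 <-> x_1)) -> ((x_1 && x_1) && x_1)) && (!x_2 && !x_2)) && !((!x_1 <-> !x_2) && (((x_1 -> x_1) && !x_1) <-> ((x_1 -> x_1) && !x_1))) = 1/3 && 0 = 0
x_2 && x_1 = 1/3 && 1/3 = 1/3
!(x_2 && x_1) = !1/3 = 2/3
x_1 && x_2 = 1/3 && 1/3 = 1/3
!(x_1 && x_2) = !1/3 = 2/3
!(x_2 && x_1) && !(x_1 && x_2) = 2/3 && 2/3 = 2/3
x_1 <-> x_2 = 1/3 <-> 1/3 = 1
x_2 <-> x_1 = 1/3 <-> 1/3 = 1
(x_1 <-> x_2) -> (x_2 <-> x_1) = 1 -> 1 = 1
!((x_1 <-> x_2) -> (x_2 <-> x_1)) = !1 = 0
x_1 && x_1 = 1/3 && 1/3 = 1/3
x_1 <-> x_2 = 1/3 <-> 1/3 = 1
(x_1 <-> x_2) -> x_1 = 1 -> 1/3 = 1/3
(x_1 && x_1) -> ((x_1 <-> x_2) -> x_1) = 1/3 -> 1/3 = 1
!((x_1 <-> x_2) -> (x_2 <-> x_1)) -> ((x_1 && x_1) -> ((x_1 <-> x_2) -> x_1)) = 0 -> 1 = 1
(!(x_2 && x_1) && !(x_1 && x_2)) -> (!((x_1 <-> x_2) -> (x_2 <-> x_1)) -> ((x_1 && x_1) -> ((x_1 <-> x_2) -> x_1))) = 2/3 -> 1 = 1
x_2 -> x_2 = 1/3 -> 1/3 = 1
x_1 <-> (x_2 -> x_2) = 1/3 <-> 1 = 1/3
!(x_1 <-> (x_2 -> x_2)) = !1/3 = 2/3
((!(x_2 && x_1) && !(x_1 && x_2)) -> (!((x_1 <-> x_2) -> (x_2 <-> x_1)) -> ((x_1 && x_1) -> ((x_1 <-> x_2) -> x_1)))) && !(x_1 <-> (x_2 -> x_2)) = 1 && 2/3 = 2/3
((((x_1 -> (x_2 <-> x_1)) -> ((x_1 && x_1) && x_1)) && (!x_2 && !x_2)) && !((!x_1 <-> !x_2) && (((x_1 -> x_1) && !x_1) <-> ((x_1 -> x_1) && !x_1)))) -> (((!(x_2 && x_1) && !(x_1 && x_2)) -> (!((x_1 <-> x_2) -> (x_2 <-> x_1)) -> ((x_1 && x_1) -> ((x_1 <-> x_2) -> x_1)))) && !(x_1 <-> (x_2 -> x_2))) = 0 -> 2/3 = 1

1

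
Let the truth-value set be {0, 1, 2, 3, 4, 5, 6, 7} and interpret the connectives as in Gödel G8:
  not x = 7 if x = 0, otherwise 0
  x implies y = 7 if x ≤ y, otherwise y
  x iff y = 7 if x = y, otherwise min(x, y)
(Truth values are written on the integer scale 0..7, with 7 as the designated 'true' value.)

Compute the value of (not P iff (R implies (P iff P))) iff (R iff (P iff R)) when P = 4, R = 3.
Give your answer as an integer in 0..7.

not P = not 4 = 0
P iff P = 4 iff 4 = 7
R implies (P iff P) = 3 implies 7 = 7
not P iff (R implies (P iff P)) = 0 iff 7 = 0
P iff R = 4 iff 3 = 3
R iff (P iff R) = 3 iff 3 = 7
(not P iff (R implies (P iff P))) iff (R iff (P iff R)) = 0 iff 7 = 0

0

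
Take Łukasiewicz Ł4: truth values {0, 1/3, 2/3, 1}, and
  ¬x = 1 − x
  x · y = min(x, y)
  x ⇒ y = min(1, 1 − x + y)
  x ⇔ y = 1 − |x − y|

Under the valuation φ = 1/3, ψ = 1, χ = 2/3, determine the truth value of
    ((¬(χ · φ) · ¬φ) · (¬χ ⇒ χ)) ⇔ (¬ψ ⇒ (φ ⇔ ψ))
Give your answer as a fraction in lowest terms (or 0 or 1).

2/3

χ · φ = 2/3 · 1/3 = 1/3
¬(χ · φ) = ¬1/3 = 2/3
¬φ = ¬1/3 = 2/3
¬(χ · φ) · ¬φ = 2/3 · 2/3 = 2/3
¬χ = ¬2/3 = 1/3
¬χ ⇒ χ = 1/3 ⇒ 2/3 = 1
(¬(χ · φ) · ¬φ) · (¬χ ⇒ χ) = 2/3 · 1 = 2/3
¬ψ = ¬1 = 0
φ ⇔ ψ = 1/3 ⇔ 1 = 1/3
¬ψ ⇒ (φ ⇔ ψ) = 0 ⇒ 1/3 = 1
((¬(χ · φ) · ¬φ) · (¬χ ⇒ χ)) ⇔ (¬ψ ⇒ (φ ⇔ ψ)) = 2/3 ⇔ 1 = 2/3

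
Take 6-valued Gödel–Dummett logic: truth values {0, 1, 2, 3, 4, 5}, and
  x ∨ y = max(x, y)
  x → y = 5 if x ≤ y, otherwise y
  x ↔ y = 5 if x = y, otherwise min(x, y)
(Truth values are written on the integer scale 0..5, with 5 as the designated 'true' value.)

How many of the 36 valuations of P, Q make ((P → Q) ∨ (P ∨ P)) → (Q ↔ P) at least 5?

value 5: 6 assignments (counts)
value 4: 2 assignments
value 3: 4 assignments
value 2: 6 assignments
value 1: 8 assignments
value 0: 10 assignments
So 6 of the 36 assignments meet the threshold.

6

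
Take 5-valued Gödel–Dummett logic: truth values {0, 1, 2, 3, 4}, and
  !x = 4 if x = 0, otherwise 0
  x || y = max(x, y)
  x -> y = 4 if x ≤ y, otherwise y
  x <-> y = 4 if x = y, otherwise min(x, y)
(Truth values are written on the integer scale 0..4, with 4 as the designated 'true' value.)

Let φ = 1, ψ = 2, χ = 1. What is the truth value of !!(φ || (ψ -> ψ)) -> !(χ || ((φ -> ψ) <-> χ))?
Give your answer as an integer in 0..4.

0

ψ -> ψ = 2 -> 2 = 4
φ || (ψ -> ψ) = 1 || 4 = 4
!(φ || (ψ -> ψ)) = !4 = 0
!!(φ || (ψ -> ψ)) = !0 = 4
φ -> ψ = 1 -> 2 = 4
(φ -> ψ) <-> χ = 4 <-> 1 = 1
χ || ((φ -> ψ) <-> χ) = 1 || 1 = 1
!(χ || ((φ -> ψ) <-> χ)) = !1 = 0
!!(φ || (ψ -> ψ)) -> !(χ || ((φ -> ψ) <-> χ)) = 4 -> 0 = 0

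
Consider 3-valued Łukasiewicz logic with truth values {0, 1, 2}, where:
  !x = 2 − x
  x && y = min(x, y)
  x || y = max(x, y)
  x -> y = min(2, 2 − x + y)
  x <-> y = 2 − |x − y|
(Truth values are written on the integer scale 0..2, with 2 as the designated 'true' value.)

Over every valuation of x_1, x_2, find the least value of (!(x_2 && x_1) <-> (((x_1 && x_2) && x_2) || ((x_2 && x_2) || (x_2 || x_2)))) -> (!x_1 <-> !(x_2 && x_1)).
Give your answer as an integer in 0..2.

Take x_1 = 2, x_2 = 1:
x_2 && x_1 = 1 && 2 = 1
!(x_2 && x_1) = !1 = 1
x_1 && x_2 = 2 && 1 = 1
(x_1 && x_2) && x_2 = 1 && 1 = 1
x_2 && x_2 = 1 && 1 = 1
x_2 || x_2 = 1 || 1 = 1
(x_2 && x_2) || (x_2 || x_2) = 1 || 1 = 1
((x_1 && x_2) && x_2) || ((x_2 && x_2) || (x_2 || x_2)) = 1 || 1 = 1
!(x_2 && x_1) <-> (((x_1 && x_2) && x_2) || ((x_2 && x_2) || (x_2 || x_2))) = 1 <-> 1 = 2
!x_1 = !2 = 0
x_2 && x_1 = 1 && 2 = 1
!(x_2 && x_1) = !1 = 1
!x_1 <-> !(x_2 && x_1) = 0 <-> 1 = 1
(!(x_2 && x_1) <-> (((x_1 && x_2) && x_2) || ((x_2 && x_2) || (x_2 || x_2)))) -> (!x_1 <-> !(x_2 && x_1)) = 2 -> 1 = 1
No assignment yields a value below 1, so this is the minimum.

1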